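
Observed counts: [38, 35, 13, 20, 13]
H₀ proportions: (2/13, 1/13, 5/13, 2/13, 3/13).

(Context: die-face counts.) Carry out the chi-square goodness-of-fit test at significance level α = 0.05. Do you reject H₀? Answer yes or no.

n = 119; E_i = n·p_i = [18.31, 9.15, 45.77, 18.31, 27.46]
χ² = (38−18.31)²/18.31 + (35−9.15)²/9.15 + (13−45.77)²/45.77 + (20−18.31)²/18.31 + (13−27.46)²/27.46 = 125.3927
df = 4
p-value (upper-tail) = 0.00000
At α=0.05: p < α → reject H₀

reject H₀: yes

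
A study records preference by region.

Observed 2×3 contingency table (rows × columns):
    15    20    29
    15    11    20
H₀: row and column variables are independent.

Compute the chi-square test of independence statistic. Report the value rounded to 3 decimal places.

Row totals [64, 46], col totals [30, 31, 49], n=110
χ² = (15−17.45)²/17.45 + (20−18.04)²/18.04 + (29−28.51)²/28.51 + (15−12.55)²/12.55 + (11−12.96)²/12.96 + (20−20.49)²/20.49 = 1.3568
df = 2

test statistic = 1.357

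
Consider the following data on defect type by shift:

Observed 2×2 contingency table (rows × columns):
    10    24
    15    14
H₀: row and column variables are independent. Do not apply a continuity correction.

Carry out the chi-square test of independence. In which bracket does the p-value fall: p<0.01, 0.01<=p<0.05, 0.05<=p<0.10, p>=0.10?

p-value bracket: 0.05<=p<0.10

Row totals [34, 29], col totals [25, 38], n=63
χ² = (10−13.49)²/13.49 + (24−20.51)²/20.51 + (15−11.51)²/11.51 + (14−17.49)²/17.49 = 3.2553
df = 1
p-value (upper-tail) = 0.07119
→ bracket: 0.05<=p<0.10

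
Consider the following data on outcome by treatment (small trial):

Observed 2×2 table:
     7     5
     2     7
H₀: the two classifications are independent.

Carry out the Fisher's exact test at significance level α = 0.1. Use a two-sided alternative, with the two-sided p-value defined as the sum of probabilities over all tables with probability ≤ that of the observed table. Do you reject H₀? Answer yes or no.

Margins: r₁=12, r₂=9, c₁=9, c₂=12, n=21
p_obs = C(12,7)·C(9,2)/C(21,9); sum pmf over tables with pmf ≤ p_obs
p-value (two-sided) = 0.18423
At α=0.1: p ≥ α → fail to reject H₀

reject H₀: no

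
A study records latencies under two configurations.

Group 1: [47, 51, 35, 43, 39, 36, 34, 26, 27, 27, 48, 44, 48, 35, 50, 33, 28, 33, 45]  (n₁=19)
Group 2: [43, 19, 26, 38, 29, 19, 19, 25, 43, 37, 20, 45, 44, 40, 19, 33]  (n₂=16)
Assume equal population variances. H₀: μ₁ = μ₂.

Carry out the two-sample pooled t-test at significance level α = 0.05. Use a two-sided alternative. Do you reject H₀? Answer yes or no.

x̄₁=38.368, s₁=8.421, n₁=19
x̄₂=31.188, s₂=10.278, n₂=16
s_p² = [18·8.421² + 15·10.278²]/33 = 86.6927
SE = √(s_p²·(1/19+1/16)) = 3.1593
t = (38.368−31.188)/3.1593 = 2.2730
df = 33
p-value (two-sided) = 0.02967
At α=0.05: p < α → reject H₀

reject H₀: yes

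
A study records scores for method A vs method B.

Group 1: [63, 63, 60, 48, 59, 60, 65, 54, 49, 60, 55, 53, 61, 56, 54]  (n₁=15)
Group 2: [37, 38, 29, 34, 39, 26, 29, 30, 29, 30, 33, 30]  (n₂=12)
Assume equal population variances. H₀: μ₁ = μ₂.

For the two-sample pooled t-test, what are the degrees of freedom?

df = n₁ + n₂ − 2 = 15 + 12 − 2 = 25

degrees of freedom = 25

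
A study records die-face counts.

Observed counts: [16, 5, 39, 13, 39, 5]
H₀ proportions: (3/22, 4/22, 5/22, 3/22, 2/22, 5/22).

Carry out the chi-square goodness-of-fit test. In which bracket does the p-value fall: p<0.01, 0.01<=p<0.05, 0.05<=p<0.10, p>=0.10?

n = 117; E_i = n·p_i = [15.95, 21.27, 26.59, 15.95, 10.64, 26.59]
χ² = (16−15.95)²/15.95 + (5−21.27)²/21.27 + (39−26.59)²/26.59 + (13−15.95)²/15.95 + (39−10.64)²/10.64 + (5−26.59)²/26.59 = 111.9536
df = 5
p-value (upper-tail) = 0.00000
→ bracket: p<0.01

p-value bracket: p<0.01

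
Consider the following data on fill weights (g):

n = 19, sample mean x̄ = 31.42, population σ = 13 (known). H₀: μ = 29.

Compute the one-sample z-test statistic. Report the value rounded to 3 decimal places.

SE = σ/√n = 13/√19 = 2.9824
z = (x̄−μ₀)/SE = (31.42−29)/2.9824 = 0.8114

test statistic = 0.811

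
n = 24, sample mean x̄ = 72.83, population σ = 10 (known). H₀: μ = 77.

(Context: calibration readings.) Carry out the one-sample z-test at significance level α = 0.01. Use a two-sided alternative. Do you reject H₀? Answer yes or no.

reject H₀: no

SE = σ/√n = 10/√24 = 2.0412
z = (x̄−μ₀)/SE = (72.83−77)/2.0412 = -2.0429
p-value (two-sided) = 0.04106
At α=0.01: p ≥ α → fail to reject H₀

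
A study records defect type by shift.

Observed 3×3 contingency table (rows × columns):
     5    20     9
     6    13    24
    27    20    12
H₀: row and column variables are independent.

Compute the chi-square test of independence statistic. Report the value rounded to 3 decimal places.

Row totals [34, 43, 59], col totals [38, 53, 45], n=136
χ² = (5−9.50)²/9.50 + (20−13.25)²/13.25 + (9−11.25)²/11.25 + (6−12.01)²/12.01 + (13−16.76)²/16.76 + (24−14.23)²/14.23 + (27−16.49)²/16.49 + (20−22.99)²/22.99 + (12−19.52)²/19.52 = 26.5798
df = 4

test statistic = 26.580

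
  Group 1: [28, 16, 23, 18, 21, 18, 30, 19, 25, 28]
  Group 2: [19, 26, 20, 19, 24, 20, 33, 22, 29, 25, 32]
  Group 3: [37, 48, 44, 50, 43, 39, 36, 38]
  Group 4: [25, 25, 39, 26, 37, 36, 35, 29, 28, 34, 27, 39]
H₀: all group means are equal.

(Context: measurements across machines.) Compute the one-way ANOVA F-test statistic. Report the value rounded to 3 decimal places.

test statistic = 25.013

Group means [22.60, 24.45, 41.88, 31.67], grand mean 29.512
SSB = Σnᵢ(x̄ᵢ−x̄)² = 2037.575; SSW = ΣΣ(x−x̄ᵢ)² = 1004.669
MSB = 2037.575/3 = 679.1917; MSW = 1004.669/37 = 27.1532
F = MSB/MSW = 25.0133
df = (3, 37)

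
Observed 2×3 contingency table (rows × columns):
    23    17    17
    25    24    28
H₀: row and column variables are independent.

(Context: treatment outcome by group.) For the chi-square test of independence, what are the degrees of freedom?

degrees of freedom = 2

df = (r−1)(c−1) = (2−1)·(3−1) = 2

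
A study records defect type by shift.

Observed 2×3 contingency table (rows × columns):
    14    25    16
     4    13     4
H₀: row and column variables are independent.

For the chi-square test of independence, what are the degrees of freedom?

df = (r−1)(c−1) = (2−1)·(3−1) = 2

degrees of freedom = 2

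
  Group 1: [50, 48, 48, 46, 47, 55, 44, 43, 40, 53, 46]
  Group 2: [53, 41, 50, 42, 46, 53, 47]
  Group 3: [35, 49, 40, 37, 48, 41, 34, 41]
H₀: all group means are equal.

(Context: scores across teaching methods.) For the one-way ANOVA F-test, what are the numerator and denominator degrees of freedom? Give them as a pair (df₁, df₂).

degrees of freedom = [2, 23]

k = 3 groups, N = 26 total
df = (k−1, N−k) = (3−1, 26−3) = (2, 23)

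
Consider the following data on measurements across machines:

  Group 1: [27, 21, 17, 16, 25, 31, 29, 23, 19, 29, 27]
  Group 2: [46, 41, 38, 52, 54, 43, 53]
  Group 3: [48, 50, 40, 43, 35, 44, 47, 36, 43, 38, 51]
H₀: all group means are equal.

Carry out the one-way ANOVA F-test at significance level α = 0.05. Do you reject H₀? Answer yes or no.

Group means [24.00, 46.71, 43.18], grand mean 36.759
SSB = Σnᵢ(x̄ᵢ−x̄)² = 2938.245; SSW = ΣΣ(x−x̄ᵢ)² = 811.065
MSB = 2938.245/2 = 1469.1227; MSW = 811.065/26 = 31.1948
F = MSB/MSW = 47.0951
df = (2, 26)
p-value (upper-tail) = 0.00000
At α=0.05: p < α → reject H₀

reject H₀: yes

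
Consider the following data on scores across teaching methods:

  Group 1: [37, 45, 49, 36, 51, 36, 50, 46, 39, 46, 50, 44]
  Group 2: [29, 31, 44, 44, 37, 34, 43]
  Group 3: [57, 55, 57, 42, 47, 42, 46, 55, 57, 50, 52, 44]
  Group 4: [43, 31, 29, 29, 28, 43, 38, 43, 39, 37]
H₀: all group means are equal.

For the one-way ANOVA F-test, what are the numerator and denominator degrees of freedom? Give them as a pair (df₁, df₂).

degrees of freedom = [3, 37]

k = 4 groups, N = 41 total
df = (k−1, N−k) = (4−1, 41−4) = (3, 37)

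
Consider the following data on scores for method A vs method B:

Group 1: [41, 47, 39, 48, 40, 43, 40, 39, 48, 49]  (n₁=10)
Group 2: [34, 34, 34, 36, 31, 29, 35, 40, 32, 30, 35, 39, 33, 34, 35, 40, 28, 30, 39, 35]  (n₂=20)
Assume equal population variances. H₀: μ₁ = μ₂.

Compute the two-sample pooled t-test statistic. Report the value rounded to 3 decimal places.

test statistic = 6.392

x̄₁=43.400, s₁=4.142, n₁=10
x̄₂=34.150, s₂=3.528, n₂=20
s_p² = [9·4.142² + 19·3.528²]/28 = 13.9625
SE = √(s_p²·(1/10+1/20)) = 1.4472
t = (43.400−34.150)/1.4472 = 6.3917
df = 28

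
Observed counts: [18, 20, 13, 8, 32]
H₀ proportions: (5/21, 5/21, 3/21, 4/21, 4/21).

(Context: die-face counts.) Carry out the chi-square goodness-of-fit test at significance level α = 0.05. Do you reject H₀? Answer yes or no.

n = 91; E_i = n·p_i = [21.67, 21.67, 13.00, 17.33, 17.33]
χ² = (18−21.67)²/21.67 + (20−21.67)²/21.67 + (13−13.00)²/13.00 + (8−17.33)²/17.33 + (32−17.33)²/17.33 = 18.1846
df = 4
p-value (upper-tail) = 0.00114
At α=0.05: p < α → reject H₀

reject H₀: yes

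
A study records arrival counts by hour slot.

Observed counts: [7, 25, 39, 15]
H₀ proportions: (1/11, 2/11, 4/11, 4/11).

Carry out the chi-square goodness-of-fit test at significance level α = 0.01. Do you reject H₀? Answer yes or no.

n = 86; E_i = n·p_i = [7.82, 15.64, 31.27, 31.27]
χ² = (7−7.82)²/7.82 + (25−15.64)²/15.64 + (39−31.27)²/31.27 + (15−31.27)²/31.27 = 16.0698
df = 3
p-value (upper-tail) = 0.00110
At α=0.01: p < α → reject H₀

reject H₀: yes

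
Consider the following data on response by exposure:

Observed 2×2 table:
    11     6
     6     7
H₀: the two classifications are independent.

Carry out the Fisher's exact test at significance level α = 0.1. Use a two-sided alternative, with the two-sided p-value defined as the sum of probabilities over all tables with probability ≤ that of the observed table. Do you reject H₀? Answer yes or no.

Margins: r₁=17, r₂=13, c₁=17, c₂=13, n=30
p_obs = C(17,11)·C(13,6)/C(30,17); sum pmf over tables with pmf ≤ p_obs
p-value (two-sided) = 0.46009
At α=0.1: p ≥ α → fail to reject H₀

reject H₀: no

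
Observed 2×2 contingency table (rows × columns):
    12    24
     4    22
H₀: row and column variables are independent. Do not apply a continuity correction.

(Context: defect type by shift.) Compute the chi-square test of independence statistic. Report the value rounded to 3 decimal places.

Row totals [36, 26], col totals [16, 46], n=62
χ² = (12−9.29)²/9.29 + (24−26.71)²/26.71 + (4−6.71)²/6.71 + (22−19.29)²/19.29 = 2.5401
df = 1

test statistic = 2.540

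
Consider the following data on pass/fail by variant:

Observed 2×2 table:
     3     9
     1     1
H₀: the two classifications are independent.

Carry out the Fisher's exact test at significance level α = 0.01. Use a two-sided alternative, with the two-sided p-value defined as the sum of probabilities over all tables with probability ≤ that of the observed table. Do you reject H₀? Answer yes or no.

Margins: r₁=12, r₂=2, c₁=4, c₂=10, n=14
p_obs = C(12,3)·C(2,1)/C(14,4); sum pmf over tables with pmf ≤ p_obs
p-value (two-sided) = 0.50549
At α=0.01: p ≥ α → fail to reject H₀

reject H₀: no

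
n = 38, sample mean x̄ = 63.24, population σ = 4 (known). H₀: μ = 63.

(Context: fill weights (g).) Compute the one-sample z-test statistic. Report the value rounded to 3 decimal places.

test statistic = 0.370

SE = σ/√n = 4/√38 = 0.6489
z = (x̄−μ₀)/SE = (63.24−63)/0.6489 = 0.3699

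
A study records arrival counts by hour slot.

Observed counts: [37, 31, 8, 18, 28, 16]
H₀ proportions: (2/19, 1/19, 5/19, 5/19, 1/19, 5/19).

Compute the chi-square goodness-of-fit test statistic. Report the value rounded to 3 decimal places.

test statistic = 214.230

n = 138; E_i = n·p_i = [14.53, 7.26, 36.32, 36.32, 7.26, 36.32]
χ² = (37−14.53)²/14.53 + (31−7.26)²/7.26 + (8−36.32)²/36.32 + (18−36.32)²/36.32 + (28−7.26)²/7.26 + (16−36.32)²/36.32 = 214.2297
df = 5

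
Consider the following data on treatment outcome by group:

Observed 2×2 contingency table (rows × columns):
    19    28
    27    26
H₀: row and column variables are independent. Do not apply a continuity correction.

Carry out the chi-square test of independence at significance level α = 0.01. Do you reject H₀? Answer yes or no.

Row totals [47, 53], col totals [46, 54], n=100
χ² = (19−21.62)²/21.62 + (28−25.38)²/25.38 + (27−24.38)²/24.38 + (26−28.62)²/28.62 = 1.1094
df = 1
p-value (upper-tail) = 0.29222
At α=0.01: p ≥ α → fail to reject H₀

reject H₀: no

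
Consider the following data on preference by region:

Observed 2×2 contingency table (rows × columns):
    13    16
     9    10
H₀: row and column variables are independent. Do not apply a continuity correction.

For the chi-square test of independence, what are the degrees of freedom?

degrees of freedom = 1

df = (r−1)(c−1) = (2−1)·(2−1) = 1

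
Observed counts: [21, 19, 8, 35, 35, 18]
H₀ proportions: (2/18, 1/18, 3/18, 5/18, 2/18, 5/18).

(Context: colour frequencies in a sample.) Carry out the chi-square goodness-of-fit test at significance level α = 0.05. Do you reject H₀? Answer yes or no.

n = 136; E_i = n·p_i = [15.11, 7.56, 22.67, 37.78, 15.11, 37.78]
χ² = (21−15.11)²/15.11 + (19−7.56)²/7.56 + (8−22.67)²/22.67 + (35−37.78)²/37.78 + (35−15.11)²/15.11 + (18−37.78)²/37.78 = 65.8559
df = 5
p-value (upper-tail) = 0.00000
At α=0.05: p < α → reject H₀

reject H₀: yes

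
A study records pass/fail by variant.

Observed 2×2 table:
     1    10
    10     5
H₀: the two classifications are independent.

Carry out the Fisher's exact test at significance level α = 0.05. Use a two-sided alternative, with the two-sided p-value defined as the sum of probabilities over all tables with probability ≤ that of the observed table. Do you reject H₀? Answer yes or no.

reject H₀: yes

Margins: r₁=11, r₂=15, c₁=11, c₂=15, n=26
p_obs = C(11,1)·C(15,10)/C(26,11); sum pmf over tables with pmf ≤ p_obs
p-value (two-sided) = 0.00522
At α=0.05: p < α → reject H₀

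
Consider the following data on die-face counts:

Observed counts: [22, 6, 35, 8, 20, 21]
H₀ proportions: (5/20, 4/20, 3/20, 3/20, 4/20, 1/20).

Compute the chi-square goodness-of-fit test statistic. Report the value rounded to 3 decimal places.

n = 112; E_i = n·p_i = [28.00, 22.40, 16.80, 16.80, 22.40, 5.60]
χ² = (22−28.00)²/28.00 + (6−22.40)²/22.40 + (35−16.80)²/16.80 + (8−16.80)²/16.80 + (20−22.40)²/22.40 + (21−5.60)²/5.60 = 80.2262
df = 5

test statistic = 80.226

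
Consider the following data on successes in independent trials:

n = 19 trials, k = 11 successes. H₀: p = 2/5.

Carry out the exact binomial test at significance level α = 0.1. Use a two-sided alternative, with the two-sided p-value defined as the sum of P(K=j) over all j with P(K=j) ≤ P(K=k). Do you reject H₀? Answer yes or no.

Exact binomial: n=19, k=11, p₀=2/5=0.4000
P(X=j) = C(n,j)·p₀^j·(1−p₀)^(n−j); p = Σ P(X=j) over j with P(X=j) ≤ P(X=11)
p-value (two-sided) = 0.15809
At α=0.1: p ≥ α → fail to reject H₀

reject H₀: no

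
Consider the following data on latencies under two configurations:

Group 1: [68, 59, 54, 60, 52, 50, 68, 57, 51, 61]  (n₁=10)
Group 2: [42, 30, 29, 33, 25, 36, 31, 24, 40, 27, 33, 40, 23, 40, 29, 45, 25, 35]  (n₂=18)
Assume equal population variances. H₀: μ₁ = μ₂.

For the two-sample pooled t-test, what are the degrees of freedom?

degrees of freedom = 26

df = n₁ + n₂ − 2 = 10 + 18 − 2 = 26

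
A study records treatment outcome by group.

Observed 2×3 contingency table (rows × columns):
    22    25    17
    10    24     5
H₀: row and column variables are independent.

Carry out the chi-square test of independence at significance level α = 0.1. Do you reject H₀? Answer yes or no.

Row totals [64, 39], col totals [32, 49, 22], n=103
χ² = (22−19.88)²/19.88 + (25−30.45)²/30.45 + (17−13.67)²/13.67 + (10−12.12)²/12.12 + (24−18.55)²/18.55 + (5−8.33)²/8.33 = 5.3108
df = 2
p-value (upper-tail) = 0.07027
At α=0.1: p < α → reject H₀

reject H₀: yes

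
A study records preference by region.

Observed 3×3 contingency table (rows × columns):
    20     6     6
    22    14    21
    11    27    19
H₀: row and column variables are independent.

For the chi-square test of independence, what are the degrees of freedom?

degrees of freedom = 4

df = (r−1)(c−1) = (3−1)·(3−1) = 4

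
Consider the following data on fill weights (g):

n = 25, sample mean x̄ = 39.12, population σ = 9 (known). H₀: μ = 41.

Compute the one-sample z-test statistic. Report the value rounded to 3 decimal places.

test statistic = -1.044

SE = σ/√n = 9/√25 = 1.8000
z = (x̄−μ₀)/SE = (39.12−41)/1.8000 = -1.0444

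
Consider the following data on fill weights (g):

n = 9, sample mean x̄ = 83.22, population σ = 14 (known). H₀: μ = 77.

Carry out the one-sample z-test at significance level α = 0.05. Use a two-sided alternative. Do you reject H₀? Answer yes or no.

reject H₀: no

SE = σ/√n = 14/√9 = 4.6667
z = (x̄−μ₀)/SE = (83.22−77)/4.6667 = 1.3329
p-value (two-sided) = 0.18258
At α=0.05: p ≥ α → fail to reject H₀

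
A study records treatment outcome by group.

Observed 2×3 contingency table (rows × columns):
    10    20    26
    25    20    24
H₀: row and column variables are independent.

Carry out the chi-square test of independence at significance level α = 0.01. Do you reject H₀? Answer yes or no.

reject H₀: no

Row totals [56, 69], col totals [35, 40, 50], n=125
χ² = (10−15.68)²/15.68 + (20−17.92)²/17.92 + (26−22.40)²/22.40 + (25−19.32)²/19.32 + (20−22.08)²/22.08 + (24−27.60)²/27.60 = 5.2130
df = 2
p-value (upper-tail) = 0.07379
At α=0.01: p ≥ α → fail to reject H₀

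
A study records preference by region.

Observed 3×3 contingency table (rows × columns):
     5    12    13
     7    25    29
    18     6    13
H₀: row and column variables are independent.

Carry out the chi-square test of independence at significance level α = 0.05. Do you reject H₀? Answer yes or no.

reject H₀: yes

Row totals [30, 61, 37], col totals [30, 43, 55], n=128
χ² = (5−7.03)²/7.03 + (12−10.08)²/10.08 + (13−12.89)²/12.89 + (7−14.30)²/14.30 + (25−20.49)²/20.49 + (29−26.21)²/26.21 + (18−8.67)²/8.67 + (6−12.43)²/12.43 + (13−15.90)²/15.90 = 19.8553
df = 4
p-value (upper-tail) = 0.00053
At α=0.05: p < α → reject H₀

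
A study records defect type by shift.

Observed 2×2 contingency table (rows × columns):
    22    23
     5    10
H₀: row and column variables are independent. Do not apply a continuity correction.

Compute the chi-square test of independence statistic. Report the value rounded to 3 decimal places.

Row totals [45, 15], col totals [27, 33], n=60
χ² = (22−20.25)²/20.25 + (23−24.75)²/24.75 + (5−6.75)²/6.75 + (10−8.25)²/8.25 = 1.0999
df = 1

test statistic = 1.100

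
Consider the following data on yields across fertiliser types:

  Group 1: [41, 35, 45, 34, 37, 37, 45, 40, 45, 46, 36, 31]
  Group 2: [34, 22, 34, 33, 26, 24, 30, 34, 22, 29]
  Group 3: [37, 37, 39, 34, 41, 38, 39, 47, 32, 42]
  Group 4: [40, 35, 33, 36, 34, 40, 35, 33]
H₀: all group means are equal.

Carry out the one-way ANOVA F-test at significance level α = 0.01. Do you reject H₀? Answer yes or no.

reject H₀: yes

Group means [39.33, 28.80, 38.60, 35.75], grand mean 35.800
SSB = Σnᵢ(x̄ᵢ−x̄)² = 718.233; SSW = ΣΣ(x−x̄ᵢ)² = 720.167
MSB = 718.233/3 = 239.4111; MSW = 720.167/36 = 20.0046
F = MSB/MSW = 11.9678
df = (3, 36)
p-value (upper-tail) = 0.00001
At α=0.01: p < α → reject H₀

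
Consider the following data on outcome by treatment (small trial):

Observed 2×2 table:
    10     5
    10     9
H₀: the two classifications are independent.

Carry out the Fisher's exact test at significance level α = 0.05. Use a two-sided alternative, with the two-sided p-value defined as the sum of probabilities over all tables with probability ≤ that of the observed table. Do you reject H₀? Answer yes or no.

reject H₀: no

Margins: r₁=15, r₂=19, c₁=20, c₂=14, n=34
p_obs = C(15,10)·C(19,10)/C(34,20); sum pmf over tables with pmf ≤ p_obs
p-value (two-sided) = 0.49530
At α=0.05: p ≥ α → fail to reject H₀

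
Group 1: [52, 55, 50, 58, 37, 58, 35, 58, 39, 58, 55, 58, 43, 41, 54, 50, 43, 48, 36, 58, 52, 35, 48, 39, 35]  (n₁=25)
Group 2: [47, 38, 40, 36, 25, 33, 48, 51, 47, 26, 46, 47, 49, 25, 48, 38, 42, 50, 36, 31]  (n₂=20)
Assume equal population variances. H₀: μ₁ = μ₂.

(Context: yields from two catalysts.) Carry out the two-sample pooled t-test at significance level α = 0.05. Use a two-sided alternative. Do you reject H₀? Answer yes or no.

x̄₁=47.800, s₁=8.675, n₁=25
x̄₂=40.150, s₂=8.683, n₂=20
s_p² = [24·8.675² + 19·8.683²]/43 = 75.3151
SE = √(s_p²·(1/25+1/20)) = 2.6035
t = (47.800−40.150)/2.6035 = 2.9383
df = 43
p-value (two-sided) = 0.00529
At α=0.05: p < α → reject H₀

reject H₀: yes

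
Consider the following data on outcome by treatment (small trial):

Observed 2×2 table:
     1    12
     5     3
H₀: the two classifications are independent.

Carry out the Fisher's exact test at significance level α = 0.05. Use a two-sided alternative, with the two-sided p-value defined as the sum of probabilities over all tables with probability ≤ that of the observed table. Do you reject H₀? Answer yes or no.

Margins: r₁=13, r₂=8, c₁=6, c₂=15, n=21
p_obs = C(13,1)·C(8,5)/C(21,6); sum pmf over tables with pmf ≤ p_obs
p-value (two-sided) = 0.01393
At α=0.05: p < α → reject H₀

reject H₀: yes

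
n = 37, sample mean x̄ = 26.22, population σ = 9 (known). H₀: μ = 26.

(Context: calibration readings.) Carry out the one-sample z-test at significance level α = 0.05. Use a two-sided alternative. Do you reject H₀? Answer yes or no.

reject H₀: no

SE = σ/√n = 9/√37 = 1.4796
z = (x̄−μ₀)/SE = (26.22−26)/1.4796 = 0.1487
p-value (two-sided) = 0.88180
At α=0.05: p ≥ α → fail to reject H₀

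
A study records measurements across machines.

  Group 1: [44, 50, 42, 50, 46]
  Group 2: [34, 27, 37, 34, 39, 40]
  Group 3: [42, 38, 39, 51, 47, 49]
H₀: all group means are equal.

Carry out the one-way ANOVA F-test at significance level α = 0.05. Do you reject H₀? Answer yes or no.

Group means [46.40, 35.17, 44.33], grand mean 41.706
SSB = Σnᵢ(x̄ᵢ−x̄)² = 408.163; SSW = ΣΣ(x−x̄ᵢ)² = 309.367
MSB = 408.163/2 = 204.0814; MSW = 309.367/14 = 22.0976
F = MSB/MSW = 9.2354
df = (2, 14)
p-value (upper-tail) = 0.00277
At α=0.05: p < α → reject H₀

reject H₀: yes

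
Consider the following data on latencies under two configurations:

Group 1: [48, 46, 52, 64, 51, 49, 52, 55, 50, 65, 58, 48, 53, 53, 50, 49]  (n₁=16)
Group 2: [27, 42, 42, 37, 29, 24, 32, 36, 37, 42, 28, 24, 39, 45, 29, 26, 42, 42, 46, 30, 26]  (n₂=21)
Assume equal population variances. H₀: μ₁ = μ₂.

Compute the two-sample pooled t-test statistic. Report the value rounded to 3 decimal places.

test statistic = 8.207

x̄₁=52.688, s₁=5.462, n₁=16
x̄₂=34.524, s₂=7.447, n₂=21
s_p² = [15·5.462² + 20·7.447²]/35 = 44.4764
SE = √(s_p²·(1/16+1/21)) = 2.2131
t = (52.688−34.524)/2.2131 = 8.2074
df = 35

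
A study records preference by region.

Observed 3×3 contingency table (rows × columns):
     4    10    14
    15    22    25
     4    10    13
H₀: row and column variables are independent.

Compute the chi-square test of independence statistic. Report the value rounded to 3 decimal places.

Row totals [28, 62, 27], col totals [23, 42, 52], n=117
χ² = (4−5.50)²/5.50 + (10−10.05)²/10.05 + (14−12.44)²/12.44 + (15−12.19)²/12.19 + (22−22.26)²/22.26 + (25−27.56)²/27.56 + (4−5.31)²/5.31 + (10−9.69)²/9.69 + (13−12.00)²/12.00 = 1.9098
df = 4

test statistic = 1.910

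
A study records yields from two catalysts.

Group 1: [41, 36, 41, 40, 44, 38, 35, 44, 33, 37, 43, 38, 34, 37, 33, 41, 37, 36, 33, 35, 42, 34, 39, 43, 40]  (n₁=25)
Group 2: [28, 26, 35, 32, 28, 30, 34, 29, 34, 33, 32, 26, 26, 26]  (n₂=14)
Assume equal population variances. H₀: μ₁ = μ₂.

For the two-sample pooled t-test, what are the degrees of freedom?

degrees of freedom = 37

df = n₁ + n₂ − 2 = 25 + 14 − 2 = 37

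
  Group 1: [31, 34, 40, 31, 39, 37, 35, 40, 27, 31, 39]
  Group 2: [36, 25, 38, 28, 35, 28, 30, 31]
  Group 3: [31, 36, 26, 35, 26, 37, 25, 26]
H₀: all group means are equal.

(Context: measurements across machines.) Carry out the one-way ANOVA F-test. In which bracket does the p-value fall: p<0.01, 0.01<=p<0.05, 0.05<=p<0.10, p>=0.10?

Group means [34.91, 31.38, 30.25], grand mean 32.481
SSB = Σnᵢ(x̄ᵢ−x̄)² = 114.457; SSW = ΣΣ(x−x̄ᵢ)² = 526.284
MSB = 114.457/2 = 57.2283; MSW = 526.284/24 = 21.9285
F = MSB/MSW = 2.6098
df = (2, 24)
p-value (upper-tail) = 0.09429
→ bracket: 0.05<=p<0.10

p-value bracket: 0.05<=p<0.10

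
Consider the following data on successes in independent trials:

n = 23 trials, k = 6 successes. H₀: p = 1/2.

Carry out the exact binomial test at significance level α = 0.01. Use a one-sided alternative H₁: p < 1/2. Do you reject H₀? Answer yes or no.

Exact binomial: n=23, k=6, p₀=1/2=0.5000
P(X≤6) from Σ C(n,i)·p₀^i·(1−p₀)^(n−i)
p-value (one-sided, H₁ less) = 0.01734
At α=0.01: p ≥ α → fail to reject H₀

reject H₀: no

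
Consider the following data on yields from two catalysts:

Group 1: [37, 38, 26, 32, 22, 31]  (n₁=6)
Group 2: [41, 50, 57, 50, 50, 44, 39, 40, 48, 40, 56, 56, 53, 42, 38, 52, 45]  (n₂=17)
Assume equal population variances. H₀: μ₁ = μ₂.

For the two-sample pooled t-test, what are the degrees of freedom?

degrees of freedom = 21

df = n₁ + n₂ − 2 = 6 + 17 − 2 = 21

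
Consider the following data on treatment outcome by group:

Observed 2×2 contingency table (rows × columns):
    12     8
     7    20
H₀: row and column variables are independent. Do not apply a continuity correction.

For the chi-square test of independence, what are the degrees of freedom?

df = (r−1)(c−1) = (2−1)·(2−1) = 1

degrees of freedom = 1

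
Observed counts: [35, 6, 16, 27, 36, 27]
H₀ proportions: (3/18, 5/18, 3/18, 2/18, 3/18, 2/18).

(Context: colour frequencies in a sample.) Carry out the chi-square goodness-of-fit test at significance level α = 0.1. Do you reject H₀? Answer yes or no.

n = 147; E_i = n·p_i = [24.50, 40.83, 24.50, 16.33, 24.50, 16.33]
χ² = (35−24.50)²/24.50 + (6−40.83)²/40.83 + (16−24.50)²/24.50 + (27−16.33)²/16.33 + (36−24.50)²/24.50 + (27−16.33)²/16.33 = 56.4939
df = 5
p-value (upper-tail) = 0.00000
At α=0.1: p < α → reject H₀

reject H₀: yes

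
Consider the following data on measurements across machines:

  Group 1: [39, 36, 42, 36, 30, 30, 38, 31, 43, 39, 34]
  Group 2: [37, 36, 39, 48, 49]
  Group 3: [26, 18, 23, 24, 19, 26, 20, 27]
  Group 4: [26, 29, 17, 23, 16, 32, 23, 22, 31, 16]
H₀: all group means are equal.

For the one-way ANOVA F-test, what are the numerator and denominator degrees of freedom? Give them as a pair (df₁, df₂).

k = 4 groups, N = 34 total
df = (k−1, N−k) = (4−1, 34−4) = (3, 30)

degrees of freedom = [3, 30]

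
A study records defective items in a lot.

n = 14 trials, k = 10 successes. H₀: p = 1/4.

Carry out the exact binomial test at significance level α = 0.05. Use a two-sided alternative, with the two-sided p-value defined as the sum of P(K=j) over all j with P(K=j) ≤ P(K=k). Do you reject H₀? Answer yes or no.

Exact binomial: n=14, k=10, p₀=1/4=0.2500
P(X=j) = C(n,j)·p₀^j·(1−p₀)^(n−j); p = Σ P(X=j) over j with P(X=j) ≤ P(X=10)
p-value (two-sided) = 0.00034
At α=0.05: p < α → reject H₀

reject H₀: yes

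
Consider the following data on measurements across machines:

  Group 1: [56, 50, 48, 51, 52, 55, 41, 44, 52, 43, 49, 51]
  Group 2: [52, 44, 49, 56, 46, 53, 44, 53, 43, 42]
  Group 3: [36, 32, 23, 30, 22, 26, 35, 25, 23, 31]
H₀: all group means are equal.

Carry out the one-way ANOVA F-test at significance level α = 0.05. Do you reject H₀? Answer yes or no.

reject H₀: yes

Group means [49.33, 48.20, 28.30], grand mean 42.406
SSB = Σnᵢ(x̄ᵢ−x̄)² = 2901.352; SSW = ΣΣ(x−x̄ᵢ)² = 704.367
MSB = 2901.352/2 = 1450.6760; MSW = 704.367/29 = 24.2885
F = MSB/MSW = 59.7269
df = (2, 29)
p-value (upper-tail) = 0.00000
At α=0.05: p < α → reject H₀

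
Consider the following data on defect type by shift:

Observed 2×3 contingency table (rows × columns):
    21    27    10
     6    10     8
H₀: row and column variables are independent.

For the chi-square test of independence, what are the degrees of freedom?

df = (r−1)(c−1) = (2−1)·(3−1) = 2

degrees of freedom = 2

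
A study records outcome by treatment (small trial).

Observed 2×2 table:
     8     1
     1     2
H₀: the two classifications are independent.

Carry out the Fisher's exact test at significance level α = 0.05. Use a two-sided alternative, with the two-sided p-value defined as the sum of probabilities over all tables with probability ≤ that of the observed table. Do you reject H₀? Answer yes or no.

Margins: r₁=9, r₂=3, c₁=9, c₂=3, n=12
p_obs = C(9,8)·C(3,1)/C(12,9); sum pmf over tables with pmf ≤ p_obs
p-value (two-sided) = 0.12727
At α=0.05: p ≥ α → fail to reject H₀

reject H₀: no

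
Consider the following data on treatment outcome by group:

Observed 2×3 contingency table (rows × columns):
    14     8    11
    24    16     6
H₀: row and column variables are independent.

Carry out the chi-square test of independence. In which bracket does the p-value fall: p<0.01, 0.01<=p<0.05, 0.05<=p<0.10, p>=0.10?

Row totals [33, 46], col totals [38, 24, 17], n=79
χ² = (14−15.87)²/15.87 + (8−10.03)²/10.03 + (11−7.10)²/7.10 + (24−22.13)²/22.13 + (16−13.97)²/13.97 + (6−9.90)²/9.90 = 4.7584
df = 2
p-value (upper-tail) = 0.09262
→ bracket: 0.05<=p<0.10

p-value bracket: 0.05<=p<0.10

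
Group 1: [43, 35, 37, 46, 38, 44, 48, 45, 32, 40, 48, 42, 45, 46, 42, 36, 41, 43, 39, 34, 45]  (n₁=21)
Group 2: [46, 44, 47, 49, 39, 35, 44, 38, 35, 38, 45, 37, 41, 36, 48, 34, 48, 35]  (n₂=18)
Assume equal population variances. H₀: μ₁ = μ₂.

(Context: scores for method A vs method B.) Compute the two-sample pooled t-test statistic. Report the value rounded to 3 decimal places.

test statistic = 0.204

x̄₁=41.381, s₁=4.653, n₁=21
x̄₂=41.056, s₂=5.297, n₂=18
s_p² = [20·4.653² + 17·5.297²]/37 = 24.5918
SE = √(s_p²·(1/21+1/18)) = 1.5929
t = (41.381−41.056)/1.5929 = 0.2043
df = 37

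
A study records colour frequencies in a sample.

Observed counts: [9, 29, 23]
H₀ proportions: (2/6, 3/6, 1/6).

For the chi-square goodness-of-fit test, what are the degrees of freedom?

degrees of freedom = 2

df = k − 1 = 3 − 1 = 2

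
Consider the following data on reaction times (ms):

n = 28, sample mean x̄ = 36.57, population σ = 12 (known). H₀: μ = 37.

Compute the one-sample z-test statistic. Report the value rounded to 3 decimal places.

test statistic = -0.190

SE = σ/√n = 12/√28 = 2.2678
z = (x̄−μ₀)/SE = (36.57−37)/2.2678 = -0.1896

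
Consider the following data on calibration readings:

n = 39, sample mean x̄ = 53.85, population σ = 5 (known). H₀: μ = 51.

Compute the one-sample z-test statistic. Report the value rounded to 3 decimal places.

SE = σ/√n = 5/√39 = 0.8006
z = (x̄−μ₀)/SE = (53.85−51)/0.8006 = 3.5596

test statistic = 3.560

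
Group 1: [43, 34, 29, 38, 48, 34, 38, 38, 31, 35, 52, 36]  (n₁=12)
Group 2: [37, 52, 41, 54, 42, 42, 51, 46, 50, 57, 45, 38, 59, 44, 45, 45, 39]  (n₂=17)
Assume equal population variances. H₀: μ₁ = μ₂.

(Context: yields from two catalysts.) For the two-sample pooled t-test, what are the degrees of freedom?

degrees of freedom = 27

df = n₁ + n₂ − 2 = 12 + 17 − 2 = 27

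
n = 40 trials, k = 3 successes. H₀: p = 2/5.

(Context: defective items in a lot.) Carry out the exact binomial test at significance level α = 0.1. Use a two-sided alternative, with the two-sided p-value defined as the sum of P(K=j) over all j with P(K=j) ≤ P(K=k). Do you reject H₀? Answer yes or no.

reject H₀: yes

Exact binomial: n=40, k=3, p₀=2/5=0.4000
P(X=j) = C(n,j)·p₀^j·(1−p₀)^(n−j); p = Σ P(X=j) over j with P(X=j) ≤ P(X=3)
p-value (two-sided) = 0.00001
At α=0.1: p < α → reject H₀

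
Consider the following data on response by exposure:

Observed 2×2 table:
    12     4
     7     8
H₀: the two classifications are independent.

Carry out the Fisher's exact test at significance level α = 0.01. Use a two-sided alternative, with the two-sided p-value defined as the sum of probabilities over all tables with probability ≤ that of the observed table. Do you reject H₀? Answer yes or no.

reject H₀: no

Margins: r₁=16, r₂=15, c₁=19, c₂=12, n=31
p_obs = C(16,12)·C(15,7)/C(31,19); sum pmf over tables with pmf ≤ p_obs
p-value (two-sided) = 0.14888
At α=0.01: p ≥ α → fail to reject H₀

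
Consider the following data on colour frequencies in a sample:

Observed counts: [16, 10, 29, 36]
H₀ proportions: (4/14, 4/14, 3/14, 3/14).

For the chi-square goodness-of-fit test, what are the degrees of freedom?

df = k − 1 = 4 − 1 = 3

degrees of freedom = 3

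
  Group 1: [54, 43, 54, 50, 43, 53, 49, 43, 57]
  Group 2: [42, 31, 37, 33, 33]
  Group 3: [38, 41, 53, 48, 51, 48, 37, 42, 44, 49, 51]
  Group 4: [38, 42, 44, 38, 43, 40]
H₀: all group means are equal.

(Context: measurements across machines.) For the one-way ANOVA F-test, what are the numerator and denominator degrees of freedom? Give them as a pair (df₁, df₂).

k = 4 groups, N = 31 total
df = (k−1, N−k) = (4−1, 31−4) = (3, 27)

degrees of freedom = [3, 27]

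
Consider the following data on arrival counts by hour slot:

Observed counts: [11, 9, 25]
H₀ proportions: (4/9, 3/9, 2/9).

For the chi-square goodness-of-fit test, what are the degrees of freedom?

df = k − 1 = 3 − 1 = 2

degrees of freedom = 2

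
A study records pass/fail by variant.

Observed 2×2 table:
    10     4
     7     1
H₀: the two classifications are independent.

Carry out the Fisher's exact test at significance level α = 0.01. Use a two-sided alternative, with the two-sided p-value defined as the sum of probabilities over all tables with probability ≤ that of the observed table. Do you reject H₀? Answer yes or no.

Margins: r₁=14, r₂=8, c₁=17, c₂=5, n=22
p_obs = C(14,10)·C(8,7)/C(22,17); sum pmf over tables with pmf ≤ p_obs
p-value (two-sided) = 0.61297
At α=0.01: p ≥ α → fail to reject H₀

reject H₀: no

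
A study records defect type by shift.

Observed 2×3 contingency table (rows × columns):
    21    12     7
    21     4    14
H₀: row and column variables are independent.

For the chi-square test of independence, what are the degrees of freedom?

df = (r−1)(c−1) = (2−1)·(3−1) = 2

degrees of freedom = 2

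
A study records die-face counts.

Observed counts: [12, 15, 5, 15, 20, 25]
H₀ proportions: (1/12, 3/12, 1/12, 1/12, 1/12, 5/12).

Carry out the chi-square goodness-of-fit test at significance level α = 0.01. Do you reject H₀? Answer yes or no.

n = 92; E_i = n·p_i = [7.67, 23.00, 7.67, 7.67, 7.67, 38.33]
χ² = (12−7.67)²/7.67 + (15−23.00)²/23.00 + (5−7.67)²/7.67 + (15−7.67)²/7.67 + (20−7.67)²/7.67 + (25−38.33)²/38.33 = 37.6522
df = 5
p-value (upper-tail) = 0.00000
At α=0.01: p < α → reject H₀

reject H₀: yes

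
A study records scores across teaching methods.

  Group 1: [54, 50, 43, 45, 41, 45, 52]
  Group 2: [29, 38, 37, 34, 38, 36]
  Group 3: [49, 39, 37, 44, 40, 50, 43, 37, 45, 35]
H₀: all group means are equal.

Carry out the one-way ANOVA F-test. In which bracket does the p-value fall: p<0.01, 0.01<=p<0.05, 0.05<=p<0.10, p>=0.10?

Group means [47.14, 35.33, 41.90], grand mean 41.783
SSB = Σnᵢ(x̄ᵢ−x̄)² = 450.823; SSW = ΣΣ(x−x̄ᵢ)² = 441.090
MSB = 450.823/2 = 225.4113; MSW = 441.090/20 = 22.0545
F = MSB/MSW = 10.2206
df = (2, 20)
p-value (upper-tail) = 0.00088
→ bracket: p<0.01

p-value bracket: p<0.01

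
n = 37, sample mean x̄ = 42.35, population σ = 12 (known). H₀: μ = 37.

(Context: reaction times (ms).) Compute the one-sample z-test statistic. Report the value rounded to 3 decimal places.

test statistic = 2.712

SE = σ/√n = 12/√37 = 1.9728
z = (x̄−μ₀)/SE = (42.35−37)/1.9728 = 2.7119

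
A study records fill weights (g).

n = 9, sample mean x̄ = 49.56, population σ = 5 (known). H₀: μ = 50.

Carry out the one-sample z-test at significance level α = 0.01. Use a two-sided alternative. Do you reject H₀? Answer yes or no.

SE = σ/√n = 5/√9 = 1.6667
z = (x̄−μ₀)/SE = (49.56−50)/1.6667 = -0.2640
p-value (two-sided) = 0.79178
At α=0.01: p ≥ α → fail to reject H₀

reject H₀: no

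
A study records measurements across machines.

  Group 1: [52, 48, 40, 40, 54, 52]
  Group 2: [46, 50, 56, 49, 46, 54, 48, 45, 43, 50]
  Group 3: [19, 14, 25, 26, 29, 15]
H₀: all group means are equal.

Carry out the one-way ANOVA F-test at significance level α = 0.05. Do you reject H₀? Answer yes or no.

reject H₀: yes

Group means [47.67, 48.70, 21.33], grand mean 40.955
SSB = Σnᵢ(x̄ᵢ−x̄)² = 3180.188; SSW = ΣΣ(x−x̄ᵢ)² = 534.767
MSB = 3180.188/2 = 1590.0939; MSW = 534.767/19 = 28.1456
F = MSB/MSW = 56.4953
df = (2, 19)
p-value (upper-tail) = 0.00000
At α=0.05: p < α → reject H₀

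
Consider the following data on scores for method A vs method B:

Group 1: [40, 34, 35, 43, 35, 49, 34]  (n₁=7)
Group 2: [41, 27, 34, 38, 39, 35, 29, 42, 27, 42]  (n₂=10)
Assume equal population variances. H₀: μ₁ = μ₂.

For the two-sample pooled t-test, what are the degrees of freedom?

degrees of freedom = 15

df = n₁ + n₂ − 2 = 7 + 10 − 2 = 15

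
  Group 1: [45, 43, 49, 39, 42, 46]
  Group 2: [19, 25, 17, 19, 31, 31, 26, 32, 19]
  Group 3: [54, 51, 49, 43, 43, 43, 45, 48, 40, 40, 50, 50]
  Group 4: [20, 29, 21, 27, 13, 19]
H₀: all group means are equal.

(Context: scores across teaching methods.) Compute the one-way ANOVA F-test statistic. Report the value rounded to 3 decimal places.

test statistic = 53.344

Group means [44.00, 24.33, 46.33, 21.50], grand mean 35.394
SSB = Σnᵢ(x̄ᵢ−x̄)² = 4139.712; SSW = ΣΣ(x−x̄ᵢ)² = 750.167
MSB = 4139.712/3 = 1379.9040; MSW = 750.167/29 = 25.8678
F = MSB/MSW = 53.3444
df = (3, 29)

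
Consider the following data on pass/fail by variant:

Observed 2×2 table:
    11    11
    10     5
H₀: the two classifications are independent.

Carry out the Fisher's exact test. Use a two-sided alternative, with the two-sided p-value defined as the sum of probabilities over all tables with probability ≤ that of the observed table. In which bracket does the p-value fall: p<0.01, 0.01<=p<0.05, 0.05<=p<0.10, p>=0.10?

p-value bracket: p>=0.10

Margins: r₁=22, r₂=15, c₁=21, c₂=16, n=37
p_obs = C(22,11)·C(15,10)/C(37,21); sum pmf over tables with pmf ≤ p_obs
p-value (two-sided) = 0.50004
→ bracket: p>=0.10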